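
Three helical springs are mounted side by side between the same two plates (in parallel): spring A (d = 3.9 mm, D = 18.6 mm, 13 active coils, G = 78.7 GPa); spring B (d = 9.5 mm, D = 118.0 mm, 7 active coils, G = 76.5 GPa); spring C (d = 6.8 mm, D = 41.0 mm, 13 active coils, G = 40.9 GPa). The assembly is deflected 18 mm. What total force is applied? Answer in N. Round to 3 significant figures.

831 N

k_A = Gd⁴/(8D³N_a) = (78.7×10³)(3.9⁴)/(8·18.6³·13) = 27.206 N/mm
k_B = Gd⁴/(8D³N_a) = (76.5×10³)(9.5⁴)/(8·118.0³·7) = 6.7721 N/mm
k_C = Gd⁴/(8D³N_a) = (40.9×10³)(6.8⁴)/(8·41.0³·13) = 12.2 N/mm
Parallel: k_eq = 27.206 + 6.7721 + 12.2 = 46.178 N/mm
F = k_eq·δ = 46.178·18 = 831.21 N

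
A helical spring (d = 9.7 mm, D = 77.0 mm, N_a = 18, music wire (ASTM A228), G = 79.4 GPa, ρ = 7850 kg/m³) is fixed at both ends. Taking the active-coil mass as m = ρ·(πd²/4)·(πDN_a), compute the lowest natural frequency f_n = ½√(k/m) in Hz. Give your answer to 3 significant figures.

32.5 Hz

k = Gd⁴/(8D³N_a) = (79.4×10³)(9.7⁴)/(8·77.0³·18) = 10.692 N/mm = 10692 N/m
Wire length L = πDN_a = π·77.0·18 = 4354.2 mm
m = ρ·(πd²/4)·L = 7850 × 73.898×10⁻⁶ m² × 4.3542 m = 2.5259 kg
f_n = ½√(k/m) = 0.5·√(10692/2.5259) = 0.5·√(4233.1) = 32.531 Hz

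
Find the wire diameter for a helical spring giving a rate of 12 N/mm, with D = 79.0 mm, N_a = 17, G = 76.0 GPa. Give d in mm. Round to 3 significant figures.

10.1 mm

d = (8D³N_a·k / G)^(1/4) = (8·79.0³·17·12 / (76.0×10³))^0.25
  = (10587)^0.25 = 10.1437 mm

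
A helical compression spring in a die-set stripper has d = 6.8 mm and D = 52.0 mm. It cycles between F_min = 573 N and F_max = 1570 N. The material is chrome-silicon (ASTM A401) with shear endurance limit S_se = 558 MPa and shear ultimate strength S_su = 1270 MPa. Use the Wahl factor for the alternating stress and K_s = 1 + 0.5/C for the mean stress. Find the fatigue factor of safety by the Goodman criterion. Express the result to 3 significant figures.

C = D/d = 52.0/6.8 = 7.6471; K_W = (4C−1)/(4C−4)+0.615/C = 1.1933; K_s = 1+0.5/C = 1.0654
F_a = (F_max−F_min)/2 = 498.5 N; F_m = (F_max+F_min)/2 = 1071.5 N
τ_a = K_W·8F_aD/(πd³) = 1.1933 × 209.93 = 250.5 MPa
τ_m = K_s·8F_mD/(πd³) = 1.0654 × 451.24 = 480.75 MPa
Goodman: 1/n_f = τ_a/S_se + τ_m/S_su = 250.5/558 + 480.75/1270 = 0.44893 + 0.37854 = 0.82747
n_f = 1/0.82747 = 1.208

1.21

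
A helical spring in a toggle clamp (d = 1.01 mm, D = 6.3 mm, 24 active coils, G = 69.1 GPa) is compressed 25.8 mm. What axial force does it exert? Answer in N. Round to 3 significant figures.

k = Gd⁴/(8D³N_a) = (69.1×10³)(1.01⁴)/(8·6.3³·24) = 1.4978 N/mm
F = k·δ = 1.4978 × 25.8 = 38.642 N

38.6 N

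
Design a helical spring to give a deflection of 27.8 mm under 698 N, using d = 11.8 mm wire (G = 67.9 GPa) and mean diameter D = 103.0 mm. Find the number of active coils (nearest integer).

Required rate k = F/δ = 698/27.8 = 25.108 N/mm
N_a = Gd⁴/(8D³k) = (67.9×10³ × 11.8⁴)/(8 × 103.0³ × 25.108)
    = 1.31643e+09 / 2.19489e+08 = 5.998 → 6 coils

6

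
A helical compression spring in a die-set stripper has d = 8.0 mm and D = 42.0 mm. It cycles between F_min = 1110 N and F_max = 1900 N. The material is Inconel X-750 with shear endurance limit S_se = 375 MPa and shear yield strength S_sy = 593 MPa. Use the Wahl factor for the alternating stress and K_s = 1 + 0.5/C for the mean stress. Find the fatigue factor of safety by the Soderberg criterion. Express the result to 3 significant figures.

1.16

C = D/d = 42.0/8.0 = 5.2500; K_W = (4C−1)/(4C−4)+0.615/C = 1.2936; K_s = 1+0.5/C = 1.0952
F_a = (F_max−F_min)/2 = 395 N; F_m = (F_max+F_min)/2 = 1505 N
τ_a = K_W·8F_aD/(πd³) = 1.2936 × 82.512 = 106.74 MPa
τ_m = K_s·8F_mD/(πd³) = 1.0952 × 314.38 = 344.32 MPa
Soderberg: 1/n_f = τ_a/S_se + τ_m/S_sy = 106.74/375 + 344.32/593 = 0.28464 + 0.58064 = 0.86528
n_f = 1/0.86528 = 1.156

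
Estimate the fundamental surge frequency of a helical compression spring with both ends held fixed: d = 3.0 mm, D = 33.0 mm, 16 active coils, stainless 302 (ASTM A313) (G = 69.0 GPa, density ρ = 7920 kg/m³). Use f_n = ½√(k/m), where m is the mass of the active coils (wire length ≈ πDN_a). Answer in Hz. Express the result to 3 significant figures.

57.2 Hz

k = Gd⁴/(8D³N_a) = (69.0×10³)(3.0⁴)/(8·33.0³·16) = 1.215 N/mm = 1215 N/m
Wire length L = πDN_a = π·33.0·16 = 1658.8 mm
m = ρ·(πd²/4)·L = 7920 × 7.0686×10⁻⁶ m² × 1.6588 m = 0.092863 kg
f_n = ½√(k/m) = 0.5·√(1215/0.092863) = 0.5·√(13084) = 57.193 Hz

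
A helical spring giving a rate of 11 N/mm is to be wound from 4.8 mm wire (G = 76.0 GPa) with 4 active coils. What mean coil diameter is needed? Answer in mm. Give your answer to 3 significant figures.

D = (Gd⁴/(8N_a·k))^(1/3) = (76.0×10³·4.8⁴/(8·4·11))^(1/3)
  = (114614)^(1/3) = 48.5749 mm

48.6 mm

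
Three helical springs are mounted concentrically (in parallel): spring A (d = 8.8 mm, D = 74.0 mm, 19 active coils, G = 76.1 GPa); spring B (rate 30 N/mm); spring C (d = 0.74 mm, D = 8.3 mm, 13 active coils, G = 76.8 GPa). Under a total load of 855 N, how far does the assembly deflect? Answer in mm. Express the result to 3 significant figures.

22.6 mm

k_A = Gd⁴/(8D³N_a) = (76.1×10³)(8.8⁴)/(8·74.0³·19) = 7.4093 N/mm
k_C = Gd⁴/(8D³N_a) = (76.8×10³)(0.74⁴)/(8·8.3³·13) = 0.38728 N/mm
Parallel: k_eq = 7.4093 + 30 + 0.38728 = 37.797 N/mm
δ = F/k_eq = 855/37.797 = 22.621 mm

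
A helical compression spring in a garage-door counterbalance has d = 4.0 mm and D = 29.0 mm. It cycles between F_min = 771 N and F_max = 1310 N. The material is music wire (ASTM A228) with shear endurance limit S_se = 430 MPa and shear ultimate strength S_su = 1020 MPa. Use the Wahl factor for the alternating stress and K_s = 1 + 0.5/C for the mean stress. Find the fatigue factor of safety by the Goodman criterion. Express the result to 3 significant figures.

0.470

C = D/d = 29.0/4.0 = 7.2500; K_W = (4C−1)/(4C−4)+0.615/C = 1.2048; K_s = 1+0.5/C = 1.0690
F_a = (F_max−F_min)/2 = 269.5 N; F_m = (F_max+F_min)/2 = 1040.5 N
τ_a = K_W·8F_aD/(πd³) = 1.2048 × 310.97 = 374.66 MPa
τ_m = K_s·8F_mD/(πd³) = 1.0690 × 1200.6 = 1283.4 MPa
Goodman: 1/n_f = τ_a/S_se + τ_m/S_su = 374.66/430 + 1283.4/1020 = 0.87131 + 1.25824 = 2.1296
n_f = 1/2.1296 = 0.4696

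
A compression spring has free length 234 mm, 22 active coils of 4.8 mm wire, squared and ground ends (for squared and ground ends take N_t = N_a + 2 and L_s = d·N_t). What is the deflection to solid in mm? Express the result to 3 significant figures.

119 mm

N_t = 24; L_s = 4.8·24 = 115.2 mm
δ_solid = L₀ − L_s = 234 − 115.2 = 118.8 mm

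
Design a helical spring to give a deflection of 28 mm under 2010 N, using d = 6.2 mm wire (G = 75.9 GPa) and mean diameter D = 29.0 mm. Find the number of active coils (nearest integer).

Required rate k = F/δ = 2010/28 = 71.786 N/mm
N_a = Gd⁴/(8D³k) = (75.9×10³ × 6.2⁴)/(8 × 29.0³ × 71.786)
    = 1.12152e+08 / 1.40063e+07 = 8.007 → 8 coils

8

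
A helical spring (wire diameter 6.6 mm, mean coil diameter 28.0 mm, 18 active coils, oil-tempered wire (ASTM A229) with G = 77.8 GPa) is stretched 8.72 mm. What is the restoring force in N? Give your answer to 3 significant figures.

k = Gd⁴/(8D³N_a) = (77.8×10³)(6.6⁴)/(8·28.0³·18) = 46.7 N/mm
F = k·δ = 46.7 × 8.72 = 407.23 N

407 N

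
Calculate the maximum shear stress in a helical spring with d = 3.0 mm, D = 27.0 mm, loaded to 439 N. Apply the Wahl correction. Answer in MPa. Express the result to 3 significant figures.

Spring index C = D/d = 27.0/3.0 = 9.0000
K_W = (4C−1)/(4C−4) + 0.615/C = 35.000/32.000 + 0.0683 = 1.1621
τ₀ = 8FD/(πd³) = 8·439·27.0/(π·3.0³) = 94824/84.823 = 1117.9 MPa
τ_max = K·τ₀ = 1.1621 × 1117.9 = 1299.1 MPa

1300 MPa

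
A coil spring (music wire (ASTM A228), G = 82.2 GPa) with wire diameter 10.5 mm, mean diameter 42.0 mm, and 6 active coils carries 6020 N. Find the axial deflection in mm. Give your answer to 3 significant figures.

k = Gd⁴/(8D³N_a) = (82.2×10³)(10.5⁴)/(8·42.0³·6) = 280.96 N/mm
δ = F/k = 6020 / 280.96 = 21.427 mm

21.4 mm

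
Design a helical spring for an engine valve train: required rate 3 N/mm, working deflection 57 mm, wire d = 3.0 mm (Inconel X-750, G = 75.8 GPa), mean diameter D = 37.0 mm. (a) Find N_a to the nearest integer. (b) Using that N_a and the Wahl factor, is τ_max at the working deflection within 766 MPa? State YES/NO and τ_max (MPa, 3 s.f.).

(a) 5 coils; (b) YES, τ_max = 673 MPa

N_a = Gd⁴/(8D³k) = (75.8×10³)(3.0⁴)/(8·37.0³·3) = 5.051 → N_a = 5
Actual rate k = Gd⁴/(8D³·5) = 3.0303 N/mm
Working load F = kδ = 3.0303·57 = 172.73 N
C = 37.0/3.0 = 12.3333; K_W = (4C−1)/(4C−4)+0.615/C = 1.1160
τ_max = K_W·8FD/(πd³) = 1.1160·602.76 = 672.7 MPa
τ_max ≤ 766 MPa → acceptable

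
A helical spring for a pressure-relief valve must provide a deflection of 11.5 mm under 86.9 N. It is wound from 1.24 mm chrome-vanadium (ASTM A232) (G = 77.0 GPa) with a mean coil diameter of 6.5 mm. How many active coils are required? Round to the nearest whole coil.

11

Required rate k = F/δ = 86.9/11.5 = 7.5565 N/mm
N_a = Gd⁴/(8D³k) = (77.0×10³ × 1.24⁴)/(8 × 6.5³ × 7.5565)
    = 182044 / 16601.7 = 10.97 → 11 coils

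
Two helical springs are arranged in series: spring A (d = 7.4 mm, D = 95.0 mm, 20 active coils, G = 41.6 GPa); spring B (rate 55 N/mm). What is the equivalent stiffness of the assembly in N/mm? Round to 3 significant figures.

k_A = Gd⁴/(8D³N_a) = (41.6×10³)(7.4⁴)/(8·95.0³·20) = 0.90935 N/mm
Series: 1/k_eq = 1/0.90935 + 1/55 = 1.1179; k_eq = 0.89456 N/mm

0.895 N/mm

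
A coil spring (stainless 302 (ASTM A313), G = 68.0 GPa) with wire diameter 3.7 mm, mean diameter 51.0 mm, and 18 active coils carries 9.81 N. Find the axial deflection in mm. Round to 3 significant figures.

k = Gd⁴/(8D³N_a) = (68.0×10³)(3.7⁴)/(8·51.0³·18) = 0.66718 N/mm
δ = F/k = 9.81 / 0.66718 = 14.704 mm

14.7 mm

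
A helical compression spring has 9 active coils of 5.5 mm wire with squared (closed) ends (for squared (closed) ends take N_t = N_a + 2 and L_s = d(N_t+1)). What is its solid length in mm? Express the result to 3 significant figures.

squared (closed) ends: N_t = N_a + 2 = 9 + 2 = 11
L_s = d·(N_t+1) = 5.5 × 12 = 66 mm

66.0 mm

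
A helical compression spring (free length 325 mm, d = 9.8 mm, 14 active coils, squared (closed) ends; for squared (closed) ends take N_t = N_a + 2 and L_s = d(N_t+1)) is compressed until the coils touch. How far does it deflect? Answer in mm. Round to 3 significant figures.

N_t = 16; L_s = 9.8·17 = 166.6 mm
δ_solid = L₀ − L_s = 325 − 166.6 = 158.4 mm

158 mm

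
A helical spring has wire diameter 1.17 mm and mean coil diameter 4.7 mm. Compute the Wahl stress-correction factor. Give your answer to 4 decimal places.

1.4017

C = D/d = 4.7/1.17 = 4.0171
K_W = (4C−1)/(4C−4) + 0.615/C = 15.068/12.068 + 0.1531 = 1.4017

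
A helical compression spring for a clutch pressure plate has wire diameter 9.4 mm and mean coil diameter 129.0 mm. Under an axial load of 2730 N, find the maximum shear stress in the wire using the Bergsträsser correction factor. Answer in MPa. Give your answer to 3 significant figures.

1180 MPa

Spring index C = D/d = 129.0/9.4 = 13.7234
K_B = (4C+2)/(4C−3) = 56.894/51.894 = 1.0964
τ₀ = 8FD/(πd³) = 8·2730·129.0/(π·9.4³) = 2.81736e+06/2609.4 = 1079.7 MPa
τ_max = K·τ₀ = 1.0964 × 1079.7 = 1183.7 MPa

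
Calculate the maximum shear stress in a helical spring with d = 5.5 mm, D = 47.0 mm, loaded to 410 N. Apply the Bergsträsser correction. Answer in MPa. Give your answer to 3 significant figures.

342 MPa

Spring index C = D/d = 47.0/5.5 = 8.5455
K_B = (4C+2)/(4C−3) = 36.182/31.182 = 1.1603
τ₀ = 8FD/(πd³) = 8·410·47.0/(π·5.5³) = 154160/522.68 = 294.94 MPa
τ_max = K·τ₀ = 1.1603 × 294.94 = 342.23 MPa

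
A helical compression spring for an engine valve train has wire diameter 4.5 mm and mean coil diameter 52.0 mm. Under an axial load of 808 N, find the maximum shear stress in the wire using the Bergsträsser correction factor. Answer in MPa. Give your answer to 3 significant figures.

1310 MPa

Spring index C = D/d = 52.0/4.5 = 11.5556
K_B = (4C+2)/(4C−3) = 48.222/43.222 = 1.1157
τ₀ = 8FD/(πd³) = 8·808·52.0/(π·4.5³) = 336128/286.28 = 1174.1 MPa
τ_max = K·τ₀ = 1.1157 × 1174.1 = 1310 MPa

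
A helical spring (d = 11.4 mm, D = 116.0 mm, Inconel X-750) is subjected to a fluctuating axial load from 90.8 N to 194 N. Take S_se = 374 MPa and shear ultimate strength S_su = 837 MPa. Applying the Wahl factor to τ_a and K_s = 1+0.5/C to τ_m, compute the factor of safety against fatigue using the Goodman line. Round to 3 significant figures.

14.9

C = D/d = 116.0/11.4 = 10.1754; K_W = (4C−1)/(4C−4)+0.615/C = 1.1422; K_s = 1+0.5/C = 1.0491
F_a = (F_max−F_min)/2 = 51.6 N; F_m = (F_max+F_min)/2 = 142.4 N
τ_a = K_W·8F_aD/(πd³) = 1.1422 × 10.288 = 11.751 MPa
τ_m = K_s·8F_mD/(πd³) = 1.0491 × 28.392 = 29.787 MPa
Goodman: 1/n_f = τ_a/S_se + τ_m/S_su = 11.751/374 + 29.787/837 = 0.03142 + 0.03559 = 0.067007
n_f = 1/0.067007 = 14.92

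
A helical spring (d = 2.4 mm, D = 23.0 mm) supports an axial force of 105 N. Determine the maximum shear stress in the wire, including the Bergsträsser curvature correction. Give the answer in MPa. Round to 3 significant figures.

508 MPa

Spring index C = D/d = 23.0/2.4 = 9.5833
K_B = (4C+2)/(4C−3) = 40.333/35.333 = 1.1415
τ₀ = 8FD/(πd³) = 8·105·23.0/(π·2.4³) = 19320/43.429 = 444.86 MPa
τ_max = K·τ₀ = 1.1415 × 444.86 = 507.81 MPa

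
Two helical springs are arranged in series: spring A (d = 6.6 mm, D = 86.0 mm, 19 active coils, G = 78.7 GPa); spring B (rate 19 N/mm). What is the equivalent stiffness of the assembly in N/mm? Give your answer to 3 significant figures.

k_A = Gd⁴/(8D³N_a) = (78.7×10³)(6.6⁴)/(8·86.0³·19) = 1.5446 N/mm
Series: 1/k_eq = 1/1.5446 + 1/19 = 0.70006; k_eq = 1.4285 N/mm

1.43 N/mm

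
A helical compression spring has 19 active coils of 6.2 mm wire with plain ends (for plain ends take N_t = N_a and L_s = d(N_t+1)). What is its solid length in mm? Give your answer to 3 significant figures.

124 mm

plain ends: N_t = N_a = 19
L_s = d·(N_t+1) = 6.2 × 20 = 124 mm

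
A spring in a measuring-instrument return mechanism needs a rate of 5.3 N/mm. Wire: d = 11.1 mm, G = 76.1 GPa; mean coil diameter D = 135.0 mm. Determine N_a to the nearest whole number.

11

N_a = Gd⁴/(8D³k) = (76.1×10³ × 11.1⁴)/(8 × 135.0³ × 5.3)
    = 1.15525e+09 / 1.0432e+08 = 11.07 → 11 coils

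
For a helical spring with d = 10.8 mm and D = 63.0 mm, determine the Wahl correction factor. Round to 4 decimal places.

1.2606

C = D/d = 63.0/10.8 = 5.8333
K_W = (4C−1)/(4C−4) + 0.615/C = 22.333/19.333 + 0.1054 = 1.2606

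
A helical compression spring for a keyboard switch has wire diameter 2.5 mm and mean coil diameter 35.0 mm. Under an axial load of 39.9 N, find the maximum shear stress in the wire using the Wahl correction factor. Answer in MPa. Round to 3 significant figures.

251 MPa

Spring index C = D/d = 35.0/2.5 = 14.0000
K_W = (4C−1)/(4C−4) + 0.615/C = 55.000/52.000 + 0.0439 = 1.1016
τ₀ = 8FD/(πd³) = 8·39.9·35.0/(π·2.5³) = 11172/49.087 = 227.59 MPa
τ_max = K·τ₀ = 1.1016 × 227.59 = 250.72 MPa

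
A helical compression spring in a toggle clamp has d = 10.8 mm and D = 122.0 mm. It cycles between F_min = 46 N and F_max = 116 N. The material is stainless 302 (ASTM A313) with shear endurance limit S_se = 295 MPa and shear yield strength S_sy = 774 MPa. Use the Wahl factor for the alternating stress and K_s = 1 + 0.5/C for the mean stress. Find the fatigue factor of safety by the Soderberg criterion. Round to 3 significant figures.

C = D/d = 122.0/10.8 = 11.2963; K_W = (4C−1)/(4C−4)+0.615/C = 1.1273; K_s = 1+0.5/C = 1.0443
F_a = (F_max−F_min)/2 = 35 N; F_m = (F_max+F_min)/2 = 81 N
τ_a = K_W·8F_aD/(πd³) = 1.1273 × 8.6317 = 9.7304 MPa
τ_m = K_s·8F_mD/(πd³) = 1.0443 × 19.976 = 20.86 MPa
Soderberg: 1/n_f = τ_a/S_se + τ_m/S_sy = 9.7304/295 + 20.86/774 = 0.03298 + 0.02695 = 0.059936
n_f = 1/0.059936 = 16.68

16.7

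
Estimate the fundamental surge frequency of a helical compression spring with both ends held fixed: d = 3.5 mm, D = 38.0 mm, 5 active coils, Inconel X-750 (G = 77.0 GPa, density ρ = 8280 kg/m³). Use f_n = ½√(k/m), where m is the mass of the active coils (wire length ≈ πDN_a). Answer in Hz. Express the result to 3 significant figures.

k = Gd⁴/(8D³N_a) = (77.0×10³)(3.5⁴)/(8·38.0³·5) = 5.2644 N/mm = 5264.4 N/m
Wire length L = πDN_a = π·38.0·5 = 596.9 mm
m = ρ·(πd²/4)·L = 8280 × 9.6211×10⁻⁶ m² × 0.5969 m = 0.047551 kg
f_n = ½√(k/m) = 0.5·√(5264.4/0.047551) = 0.5·√(1.1071e+05) = 166.37 Hz

166 Hz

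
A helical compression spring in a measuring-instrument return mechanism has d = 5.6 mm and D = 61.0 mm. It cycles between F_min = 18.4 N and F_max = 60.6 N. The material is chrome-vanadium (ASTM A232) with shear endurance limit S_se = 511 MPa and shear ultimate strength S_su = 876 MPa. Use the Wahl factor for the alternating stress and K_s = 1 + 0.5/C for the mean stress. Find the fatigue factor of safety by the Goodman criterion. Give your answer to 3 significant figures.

12.0

C = D/d = 61.0/5.6 = 10.8929; K_W = (4C−1)/(4C−4)+0.615/C = 1.1323; K_s = 1+0.5/C = 1.0459
F_a = (F_max−F_min)/2 = 21.1 N; F_m = (F_max+F_min)/2 = 39.5 N
τ_a = K_W·8F_aD/(πd³) = 1.1323 × 18.663 = 21.132 MPa
τ_m = K_s·8F_mD/(πd³) = 1.0459 × 34.938 = 36.542 MPa
Goodman: 1/n_f = τ_a/S_se + τ_m/S_su = 21.132/511 + 36.542/876 = 0.04135 + 0.04171 = 0.083069
n_f = 1/0.083069 = 12.04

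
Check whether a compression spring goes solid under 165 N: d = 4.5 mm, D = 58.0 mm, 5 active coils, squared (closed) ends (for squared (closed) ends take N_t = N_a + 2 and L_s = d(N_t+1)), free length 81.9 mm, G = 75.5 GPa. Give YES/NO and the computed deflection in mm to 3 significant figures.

NO, δ = 41.6 mm

k = Gd⁴/(8D³N_a) = (75.5×10³)(4.5⁴)/(8·58.0³·5) = 3.9669 N/mm
N_t = 7; L_s = 4.5·8 = 36 mm; δ_solid = L₀ − L_s = 81.9 − 36 = 45.9 mm
δ = F/k = 165/3.9669 = 41.594 mm
δ < δ_solid → spring does not go solid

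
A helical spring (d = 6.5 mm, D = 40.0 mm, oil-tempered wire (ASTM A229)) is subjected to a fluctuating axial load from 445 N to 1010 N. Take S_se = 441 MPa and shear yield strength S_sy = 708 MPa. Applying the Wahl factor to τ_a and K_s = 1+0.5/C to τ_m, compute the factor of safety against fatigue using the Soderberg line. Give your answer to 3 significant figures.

1.41

C = D/d = 40.0/6.5 = 6.1538; K_W = (4C−1)/(4C−4)+0.615/C = 1.2455; K_s = 1+0.5/C = 1.0813
F_a = (F_max−F_min)/2 = 282.5 N; F_m = (F_max+F_min)/2 = 727.5 N
τ_a = K_W·8F_aD/(πd³) = 1.2455 × 104.78 = 130.5 MPa
τ_m = K_s·8F_mD/(πd³) = 1.0813 × 269.83 = 291.76 MPa
Soderberg: 1/n_f = τ_a/S_se + τ_m/S_sy = 130.5/441 + 291.76/708 = 0.29592 + 0.41208 = 0.708
n_f = 1/0.708 = 1.412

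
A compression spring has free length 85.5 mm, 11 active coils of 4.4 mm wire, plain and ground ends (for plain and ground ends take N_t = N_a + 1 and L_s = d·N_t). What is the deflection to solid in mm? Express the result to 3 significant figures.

32.7 mm

N_t = 12; L_s = 4.4·12 = 52.8 mm
δ_solid = L₀ − L_s = 85.5 − 52.8 = 32.7 mm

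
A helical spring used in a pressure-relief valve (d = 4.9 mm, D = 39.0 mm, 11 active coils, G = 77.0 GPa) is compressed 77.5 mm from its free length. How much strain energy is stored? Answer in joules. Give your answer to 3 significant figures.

25.5 J

k = Gd⁴/(8D³N_a) = (77.0×10³)(4.9⁴)/(8·39.0³·11) = 8.5035 N/mm
U = ½kδ² = 0.5 × 8.5035 × 77.5² = 25537 N·mm = 25.537 J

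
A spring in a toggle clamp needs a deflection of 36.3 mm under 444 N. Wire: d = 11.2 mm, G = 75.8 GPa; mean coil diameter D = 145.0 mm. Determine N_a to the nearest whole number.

Required rate k = F/δ = 444/36.3 = 12.231 N/mm
N_a = Gd⁴/(8D³k) = (75.8×10³ × 11.2⁴)/(8 × 145.0³ × 12.231)
    = 1.19273e+09 / 2.98312e+08 = 3.998 → 4 coils

4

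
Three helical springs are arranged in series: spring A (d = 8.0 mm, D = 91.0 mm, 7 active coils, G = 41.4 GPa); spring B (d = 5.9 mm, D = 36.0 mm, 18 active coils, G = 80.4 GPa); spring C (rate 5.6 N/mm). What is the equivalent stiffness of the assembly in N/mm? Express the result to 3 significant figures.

k_A = Gd⁴/(8D³N_a) = (41.4×10³)(8.0⁴)/(8·91.0³·7) = 4.0184 N/mm
k_B = Gd⁴/(8D³N_a) = (80.4×10³)(5.9⁴)/(8·36.0³·18) = 14.501 N/mm
Series: 1/k_eq = 1/4.0184 + 1/14.501 + 1/5.6 = 0.49639; k_eq = 2.0145 N/mm

2.01 N/mm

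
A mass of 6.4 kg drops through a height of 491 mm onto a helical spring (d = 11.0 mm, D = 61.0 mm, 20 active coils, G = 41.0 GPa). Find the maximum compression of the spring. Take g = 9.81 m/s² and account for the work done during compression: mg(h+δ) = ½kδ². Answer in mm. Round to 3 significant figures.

k = Gd⁴/(8D³N_a) = (41.0×10³)(11.0⁴)/(8·61.0³·20) = 16.529 N/mm
W = mg = 6.4 × 9.81 = 62.784 N
½kδ² − Wδ − Wh = 0 → δ = (W + √(W² + 2kWh))/k
δ = (62.784 + √(3941.8 + 1.01907e+06))/16.529 = (62.784 + 1011.4)/16.529 = 64.991 mm

65.0 mm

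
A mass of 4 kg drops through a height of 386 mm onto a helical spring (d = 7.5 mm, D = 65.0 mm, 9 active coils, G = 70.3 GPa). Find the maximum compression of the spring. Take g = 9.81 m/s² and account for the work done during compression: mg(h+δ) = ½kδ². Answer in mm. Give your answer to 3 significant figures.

55.5 mm

k = Gd⁴/(8D³N_a) = (70.3×10³)(7.5⁴)/(8·65.0³·9) = 11.249 N/mm
W = mg = 4 × 9.81 = 39.24 N
½kδ² − Wδ − Wh = 0 → δ = (W + √(W² + 2kWh))/k
δ = (39.24 + √(1539.8 + 340780))/11.249 = (39.24 + 585.08)/11.249 = 55.498 mm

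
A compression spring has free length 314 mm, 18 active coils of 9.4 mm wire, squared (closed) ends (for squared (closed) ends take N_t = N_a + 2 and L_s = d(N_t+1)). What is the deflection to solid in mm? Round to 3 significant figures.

N_t = 20; L_s = 9.4·21 = 197.4 mm
δ_solid = L₀ − L_s = 314 − 197.4 = 116.6 mm

117 mm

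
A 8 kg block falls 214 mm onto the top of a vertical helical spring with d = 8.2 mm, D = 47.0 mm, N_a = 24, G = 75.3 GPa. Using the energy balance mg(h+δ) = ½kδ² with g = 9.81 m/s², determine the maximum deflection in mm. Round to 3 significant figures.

k = Gd⁴/(8D³N_a) = (75.3×10³)(8.2⁴)/(8·47.0³·24) = 17.079 N/mm
W = mg = 8 × 9.81 = 78.48 N
½kδ² − Wδ − Wh = 0 → δ = (W + √(W² + 2kWh))/k
δ = (78.48 + √(6159.1 + 573665))/17.079 = (78.48 + 761.46)/17.079 = 49.181 mm

49.2 mm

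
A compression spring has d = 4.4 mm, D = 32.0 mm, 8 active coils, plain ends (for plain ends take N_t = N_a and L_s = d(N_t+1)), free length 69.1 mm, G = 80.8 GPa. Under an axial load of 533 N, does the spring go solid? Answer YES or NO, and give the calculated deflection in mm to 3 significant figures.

YES, δ = 36.9 mm

k = Gd⁴/(8D³N_a) = (80.8×10³)(4.4⁴)/(8·32.0³·8) = 14.441 N/mm
N_t = 8; L_s = 4.4·9 = 39.6 mm; δ_solid = L₀ − L_s = 69.1 − 39.6 = 29.5 mm
δ = F/k = 533/14.441 = 36.909 mm
δ ≥ δ_solid → spring goes solid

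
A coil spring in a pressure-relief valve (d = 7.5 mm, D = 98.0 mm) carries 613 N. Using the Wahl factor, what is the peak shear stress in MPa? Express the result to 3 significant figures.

402 MPa

Spring index C = D/d = 98.0/7.5 = 13.0667
K_W = (4C−1)/(4C−4) + 0.615/C = 51.267/48.267 + 0.0471 = 1.1092
τ₀ = 8FD/(πd³) = 8·613·98.0/(π·7.5³) = 480592/1325.4 = 362.61 MPa
τ_max = K·τ₀ = 1.1092 × 362.61 = 402.22 MPa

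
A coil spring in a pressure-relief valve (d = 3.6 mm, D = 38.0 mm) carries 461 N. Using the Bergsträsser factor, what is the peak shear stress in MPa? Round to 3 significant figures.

1080 MPa

Spring index C = D/d = 38.0/3.6 = 10.5556
K_B = (4C+2)/(4C−3) = 44.222/39.222 = 1.1275
τ₀ = 8FD/(πd³) = 8·461·38.0/(π·3.6³) = 140144/146.57 = 956.13 MPa
τ_max = K·τ₀ = 1.1275 × 956.13 = 1078 MPa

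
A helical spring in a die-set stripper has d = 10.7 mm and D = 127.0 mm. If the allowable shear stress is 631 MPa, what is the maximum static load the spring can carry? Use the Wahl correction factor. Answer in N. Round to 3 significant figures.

2130 N

C = D/d = 127.0/10.7 = 11.8692
K_W = (4C−1)/(4C−4) + 0.615/C = 46.477/43.477 + 0.0518 = 1.1208
τ_max = K·8FD/(πd³) → F_max = τ_allow·πd³/(8DK)
F_max = 631·π·10.7³/(8·127.0·1.1208) = 2.4285e+06/1138.8 = 2132.6 N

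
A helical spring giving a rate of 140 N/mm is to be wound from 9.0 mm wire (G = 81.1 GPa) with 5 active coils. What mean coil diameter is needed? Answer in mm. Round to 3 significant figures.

D = (Gd⁴/(8N_a·k))^(1/3) = (81.1×10³·9.0⁴/(8·5·140))^(1/3)
  = (95017.3)^(1/3) = 45.6318 mm

45.6 mm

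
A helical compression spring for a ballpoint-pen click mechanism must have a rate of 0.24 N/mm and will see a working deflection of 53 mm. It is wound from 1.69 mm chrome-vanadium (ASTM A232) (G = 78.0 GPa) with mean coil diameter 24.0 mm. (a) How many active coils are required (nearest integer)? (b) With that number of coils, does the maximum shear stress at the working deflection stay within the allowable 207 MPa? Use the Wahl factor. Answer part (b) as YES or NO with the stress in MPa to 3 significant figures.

N_a = Gd⁴/(8D³k) = (78.0×10³)(1.69⁴)/(8·24.0³·0.24) = 23.97 → N_a = 24
Actual rate k = Gd⁴/(8D³·24) = 0.23972 N/mm
Working load F = kδ = 0.23972·53 = 12.705 N
C = 24.0/1.69 = 14.2012; K_W = (4C−1)/(4C−4)+0.615/C = 1.1001
τ_max = K_W·8FD/(πd³) = 1.1001·160.87 = 176.98 MPa
τ_max ≤ 207 MPa → acceptable

(a) 24 coils; (b) YES, τ_max = 177 MPa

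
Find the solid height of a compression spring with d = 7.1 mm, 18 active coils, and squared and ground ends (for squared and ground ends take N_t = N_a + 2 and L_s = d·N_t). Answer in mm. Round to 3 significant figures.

squared and ground ends: N_t = N_a + 2 = 18 + 2 = 20
L_s = d·N_t = 7.1 × 20 = 142 mm

142 mm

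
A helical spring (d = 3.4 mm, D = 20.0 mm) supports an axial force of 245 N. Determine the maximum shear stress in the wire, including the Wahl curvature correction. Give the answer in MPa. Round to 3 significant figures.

Spring index C = D/d = 20.0/3.4 = 5.8824
K_W = (4C−1)/(4C−4) + 0.615/C = 22.529/19.529 + 0.1045 = 1.2582
τ₀ = 8FD/(πd³) = 8·245·20.0/(π·3.4³) = 39200/123.48 = 317.47 MPa
τ_max = K·τ₀ = 1.2582 × 317.47 = 399.43 MPa

399 MPa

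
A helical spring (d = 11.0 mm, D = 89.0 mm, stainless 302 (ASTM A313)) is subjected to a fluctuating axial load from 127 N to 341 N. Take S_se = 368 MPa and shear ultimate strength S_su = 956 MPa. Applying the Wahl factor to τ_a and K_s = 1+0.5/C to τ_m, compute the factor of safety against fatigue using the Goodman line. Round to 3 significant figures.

9.73

C = D/d = 89.0/11.0 = 8.0909; K_W = (4C−1)/(4C−4)+0.615/C = 1.1818; K_s = 1+0.5/C = 1.0618
F_a = (F_max−F_min)/2 = 107 N; F_m = (F_max+F_min)/2 = 234 N
τ_a = K_W·8F_aD/(πd³) = 1.1818 × 18.219 = 21.531 MPa
τ_m = K_s·8F_mD/(πd³) = 1.0618 × 39.844 = 42.307 MPa
Goodman: 1/n_f = τ_a/S_se + τ_m/S_su = 21.531/368 + 42.307/956 = 0.05851 + 0.04425 = 0.10276
n_f = 1/0.10276 = 9.731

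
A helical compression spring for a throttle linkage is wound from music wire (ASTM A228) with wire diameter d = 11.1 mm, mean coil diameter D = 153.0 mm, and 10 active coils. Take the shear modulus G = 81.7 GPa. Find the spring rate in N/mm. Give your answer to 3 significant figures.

4.33 N/mm

k = Gd⁴/(8D³N_a) = (81.7×10³ × 11.1⁴) / (8 × 153.0³ × 10)
  = 1.24026e+09 / 2.86526e+08 = 4.3286 N/mm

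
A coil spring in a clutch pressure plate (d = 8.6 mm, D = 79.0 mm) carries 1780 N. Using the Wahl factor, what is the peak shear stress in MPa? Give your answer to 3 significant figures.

652 MPa

Spring index C = D/d = 79.0/8.6 = 9.1860
K_W = (4C−1)/(4C−4) + 0.615/C = 35.744/32.744 + 0.0669 = 1.1586
τ₀ = 8FD/(πd³) = 8·1780·79.0/(π·8.6³) = 1.12496e+06/1998.2 = 562.98 MPa
τ_max = K·τ₀ = 1.1586 × 562.98 = 652.25 MPa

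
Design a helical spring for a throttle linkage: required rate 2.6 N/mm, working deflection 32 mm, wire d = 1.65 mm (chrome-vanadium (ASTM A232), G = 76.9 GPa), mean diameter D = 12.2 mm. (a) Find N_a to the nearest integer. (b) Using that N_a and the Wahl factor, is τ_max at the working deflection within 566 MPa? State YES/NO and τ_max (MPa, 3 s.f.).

(a) 15 coils; (b) NO, τ_max = 695 MPa

N_a = Gd⁴/(8D³k) = (76.9×10³)(1.65⁴)/(8·12.2³·2.6) = 15.09 → N_a = 15
Actual rate k = Gd⁴/(8D³·15) = 2.6158 N/mm
Working load F = kδ = 2.6158·32 = 83.705 N
C = 12.2/1.65 = 7.3939; K_W = (4C−1)/(4C−4)+0.615/C = 1.2005
τ_max = K_W·8FD/(πd³) = 1.2005·578.89 = 694.95 MPa
τ_max > 566 MPa → exceeds allowable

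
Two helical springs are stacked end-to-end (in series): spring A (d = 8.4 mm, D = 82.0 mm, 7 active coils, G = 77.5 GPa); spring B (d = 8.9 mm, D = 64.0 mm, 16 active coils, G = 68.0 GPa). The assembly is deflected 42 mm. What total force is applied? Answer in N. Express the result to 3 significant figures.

265 N

k_A = Gd⁴/(8D³N_a) = (77.5×10³)(8.4⁴)/(8·82.0³·7) = 12.497 N/mm
k_B = Gd⁴/(8D³N_a) = (68.0×10³)(8.9⁴)/(8·64.0³·16) = 12.715 N/mm
Series: 1/k_eq = 1/12.497 + 1/12.715 = 0.15867; k_eq = 6.3024 N/mm
F = k_eq·δ = 6.3024·42 = 264.7 N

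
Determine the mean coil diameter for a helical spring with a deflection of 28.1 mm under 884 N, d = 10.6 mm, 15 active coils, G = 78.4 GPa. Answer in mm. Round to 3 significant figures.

Required rate k = F/δ = 884/28.1 = 31.459 N/mm
D = (Gd⁴/(8N_a·k))^(1/3) = (78.4×10³·10.6⁴/(8·15·31.459))^(1/3)
  = (262188)^(1/3) = 64.0036 mm

64.0 mm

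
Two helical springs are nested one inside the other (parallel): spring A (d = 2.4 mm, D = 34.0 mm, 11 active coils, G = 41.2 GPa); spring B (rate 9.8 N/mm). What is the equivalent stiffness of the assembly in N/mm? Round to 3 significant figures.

k_A = Gd⁴/(8D³N_a) = (41.2×10³)(2.4⁴)/(8·34.0³·11) = 0.39521 N/mm
Parallel: k_eq = 0.39521 + 9.8 = 10.195 N/mm

10.2 N/mm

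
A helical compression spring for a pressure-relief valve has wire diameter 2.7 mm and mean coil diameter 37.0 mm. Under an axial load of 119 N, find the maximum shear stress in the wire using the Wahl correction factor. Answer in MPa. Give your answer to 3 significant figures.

629 MPa

Spring index C = D/d = 37.0/2.7 = 13.7037
K_W = (4C−1)/(4C−4) + 0.615/C = 53.815/50.815 + 0.0449 = 1.1039
τ₀ = 8FD/(πd³) = 8·119·37.0/(π·2.7³) = 35224/61.836 = 569.64 MPa
τ_max = K·τ₀ = 1.1039 × 569.64 = 628.83 MPa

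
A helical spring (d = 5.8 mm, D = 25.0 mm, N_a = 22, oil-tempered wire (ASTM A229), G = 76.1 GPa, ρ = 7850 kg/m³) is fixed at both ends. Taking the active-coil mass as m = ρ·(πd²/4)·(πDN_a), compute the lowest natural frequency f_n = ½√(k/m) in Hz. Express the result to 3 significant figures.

k = Gd⁴/(8D³N_a) = (76.1×10³)(5.8⁴)/(8·25.0³·22) = 31.316 N/mm = 31316 N/m
Wire length L = πDN_a = π·25.0·22 = 1727.9 mm
m = ρ·(πd²/4)·L = 7850 × 26.421×10⁻⁶ m² × 1.7279 m = 0.35837 kg
f_n = ½√(k/m) = 0.5·√(31316/0.35837) = 0.5·√(87385) = 147.8 Hz

148 Hz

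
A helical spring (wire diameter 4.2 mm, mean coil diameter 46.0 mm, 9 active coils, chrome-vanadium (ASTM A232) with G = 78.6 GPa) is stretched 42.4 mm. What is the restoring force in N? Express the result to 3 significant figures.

k = Gd⁴/(8D³N_a) = (78.6×10³)(4.2⁴)/(8·46.0³·9) = 3.4899 N/mm
F = k·δ = 3.4899 × 42.4 = 147.97 N

148 N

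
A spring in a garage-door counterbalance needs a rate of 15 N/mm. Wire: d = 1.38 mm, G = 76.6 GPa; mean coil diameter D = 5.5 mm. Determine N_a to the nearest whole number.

14

N_a = Gd⁴/(8D³k) = (76.6×10³ × 1.38⁴)/(8 × 5.5³ × 15)
    = 277808 / 19965 = 13.91 → 14 coils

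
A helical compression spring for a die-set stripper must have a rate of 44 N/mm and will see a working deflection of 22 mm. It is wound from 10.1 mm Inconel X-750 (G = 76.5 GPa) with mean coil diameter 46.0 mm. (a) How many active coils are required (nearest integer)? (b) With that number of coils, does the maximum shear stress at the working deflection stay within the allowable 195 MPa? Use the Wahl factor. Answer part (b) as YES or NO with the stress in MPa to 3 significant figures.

(a) 23 coils; (b) YES, τ_max = 150 MPa

N_a = Gd⁴/(8D³k) = (76.5×10³)(10.1⁴)/(8·46.0³·44) = 23.23 → N_a = 23
Actual rate k = Gd⁴/(8D³·23) = 44.448 N/mm
Working load F = kδ = 44.448·22 = 977.86 N
C = 46.0/10.1 = 4.5545; K_W = (4C−1)/(4C−4)+0.615/C = 1.3460
τ_max = K_W·8FD/(πd³) = 1.3460·111.18 = 149.65 MPa
τ_max ≤ 195 MPa → acceptable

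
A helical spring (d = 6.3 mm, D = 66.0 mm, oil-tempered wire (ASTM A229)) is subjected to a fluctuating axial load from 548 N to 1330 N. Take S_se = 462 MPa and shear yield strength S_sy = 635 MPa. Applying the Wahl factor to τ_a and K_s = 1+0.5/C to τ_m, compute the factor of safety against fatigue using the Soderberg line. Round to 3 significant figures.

C = D/d = 66.0/6.3 = 10.4762; K_W = (4C−1)/(4C−4)+0.615/C = 1.1379; K_s = 1+0.5/C = 1.0477
F_a = (F_max−F_min)/2 = 391 N; F_m = (F_max+F_min)/2 = 939 N
τ_a = K_W·8F_aD/(πd³) = 1.1379 × 262.81 = 299.04 MPa
τ_m = K_s·8F_mD/(πd³) = 1.0477 × 631.14 = 661.27 MPa
Soderberg: 1/n_f = τ_a/S_se + τ_m/S_sy = 299.04/462 + 661.27/635 = 0.64727 + 1.04136 = 1.6886
n_f = 1/1.6886 = 0.5922

0.592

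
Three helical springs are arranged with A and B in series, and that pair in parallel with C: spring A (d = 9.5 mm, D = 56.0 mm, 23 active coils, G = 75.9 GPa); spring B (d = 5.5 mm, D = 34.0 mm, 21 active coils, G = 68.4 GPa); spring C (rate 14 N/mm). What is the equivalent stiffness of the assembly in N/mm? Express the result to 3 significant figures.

20.3 N/mm

k_A = Gd⁴/(8D³N_a) = (75.9×10³)(9.5⁴)/(8·56.0³·23) = 19.132 N/mm
k_B = Gd⁴/(8D³N_a) = (68.4×10³)(5.5⁴)/(8·34.0³·21) = 9.479 N/mm
Springs A,B series: k_AB = 1/(1/19.132+1/9.479) = 6.3385 N/mm; parallel with C: k_eq = 6.3385+14 = 20.339 N/mm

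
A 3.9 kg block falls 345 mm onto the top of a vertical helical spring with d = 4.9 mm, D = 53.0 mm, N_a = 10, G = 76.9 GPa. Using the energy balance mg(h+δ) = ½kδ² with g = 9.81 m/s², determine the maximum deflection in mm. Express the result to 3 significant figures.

k = Gd⁴/(8D³N_a) = (76.9×10³)(4.9⁴)/(8·53.0³·10) = 3.7221 N/mm
W = mg = 3.9 × 9.81 = 38.259 N
½kδ² − Wδ − Wh = 0 → δ = (W + √(W² + 2kWh))/k
δ = (38.259 + √(1463.8 + 98259.8))/3.7221 = (38.259 + 315.79)/3.7221 = 95.12 mm

95.1 mm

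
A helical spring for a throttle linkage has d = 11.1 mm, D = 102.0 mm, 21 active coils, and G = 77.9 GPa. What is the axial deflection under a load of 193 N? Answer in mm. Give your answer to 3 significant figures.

29.1 mm

k = Gd⁴/(8D³N_a) = (77.9×10³)(11.1⁴)/(8·102.0³·21) = 6.6331 N/mm
δ = F/k = 193 / 6.6331 = 29.096 mm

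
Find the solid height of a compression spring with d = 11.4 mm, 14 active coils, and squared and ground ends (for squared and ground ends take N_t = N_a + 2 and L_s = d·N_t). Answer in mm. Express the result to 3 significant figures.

squared and ground ends: N_t = N_a + 2 = 14 + 2 = 16
L_s = d·N_t = 11.4 × 16 = 182.4 mm

182 mm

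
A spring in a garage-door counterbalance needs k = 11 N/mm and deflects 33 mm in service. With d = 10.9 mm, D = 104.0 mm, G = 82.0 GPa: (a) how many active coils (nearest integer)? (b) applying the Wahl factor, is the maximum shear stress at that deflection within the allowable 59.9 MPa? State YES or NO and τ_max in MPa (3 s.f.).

(a) 12 coils; (b) NO, τ_max = 83.4 MPa

N_a = Gd⁴/(8D³k) = (82.0×10³)(10.9⁴)/(8·104.0³·11) = 11.69 → N_a = 12
Actual rate k = Gd⁴/(8D³·12) = 10.719 N/mm
Working load F = kδ = 10.719·33 = 353.72 N
C = 104.0/10.9 = 9.5413; K_W = (4C−1)/(4C−4)+0.615/C = 1.1523
τ_max = K_W·8FD/(πd³) = 1.1523·72.336 = 83.351 MPa
τ_max > 59.9 MPa → exceeds allowable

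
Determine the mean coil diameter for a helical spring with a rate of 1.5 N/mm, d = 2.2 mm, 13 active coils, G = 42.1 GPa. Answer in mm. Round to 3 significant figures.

18.5 mm

D = (Gd⁴/(8N_a·k))^(1/3) = (42.1×10³·2.2⁴/(8·13·1.5))^(1/3)
  = (6321.91)^(1/3) = 18.4905 mm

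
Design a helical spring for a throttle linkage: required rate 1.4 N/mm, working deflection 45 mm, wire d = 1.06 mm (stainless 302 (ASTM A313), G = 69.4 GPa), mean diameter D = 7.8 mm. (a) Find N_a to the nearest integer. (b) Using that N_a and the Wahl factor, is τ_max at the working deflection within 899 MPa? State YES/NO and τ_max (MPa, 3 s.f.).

(a) 16 coils; (b) NO, τ_max = 1300 MPa

N_a = Gd⁴/(8D³k) = (69.4×10³)(1.06⁴)/(8·7.8³·1.4) = 16.48 → N_a = 16
Actual rate k = Gd⁴/(8D³·16) = 1.4424 N/mm
Working load F = kδ = 1.4424·45 = 64.909 N
C = 7.8/1.06 = 7.3585; K_W = (4C−1)/(4C−4)+0.615/C = 1.2015
τ_max = K_W·8FD/(πd³) = 1.2015·1082.5 = 1300.6 MPa
τ_max > 899 MPa → exceeds allowable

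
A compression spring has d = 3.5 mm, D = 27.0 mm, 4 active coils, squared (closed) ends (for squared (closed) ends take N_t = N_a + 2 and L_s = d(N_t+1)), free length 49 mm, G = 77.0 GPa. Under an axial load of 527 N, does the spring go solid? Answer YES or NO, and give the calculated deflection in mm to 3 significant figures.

k = Gd⁴/(8D³N_a) = (77.0×10³)(3.5⁴)/(8·27.0³·4) = 18.345 N/mm
N_t = 6; L_s = 3.5·7 = 24.5 mm; δ_solid = L₀ − L_s = 49 − 24.5 = 24.5 mm
δ = F/k = 527/18.345 = 28.727 mm
δ ≥ δ_solid → spring goes solid

YES, δ = 28.7 mm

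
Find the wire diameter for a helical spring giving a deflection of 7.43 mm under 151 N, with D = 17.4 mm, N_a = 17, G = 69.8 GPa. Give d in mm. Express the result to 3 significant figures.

3.80 mm

Required rate k = F/δ = 151/7.43 = 20.323 N/mm
d = (8D³N_a·k / G)^(1/4) = (8·17.4³·17·20.323 / (69.8×10³))^0.25
  = (208.6)^0.25 = 3.8004 mm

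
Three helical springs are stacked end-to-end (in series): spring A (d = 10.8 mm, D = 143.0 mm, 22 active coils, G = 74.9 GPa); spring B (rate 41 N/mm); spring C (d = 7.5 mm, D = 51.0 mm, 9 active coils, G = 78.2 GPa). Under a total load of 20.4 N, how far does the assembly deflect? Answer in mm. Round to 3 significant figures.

11.6 mm

k_A = Gd⁴/(8D³N_a) = (74.9×10³)(10.8⁴)/(8·143.0³·22) = 1.98 N/mm
k_C = Gd⁴/(8D³N_a) = (78.2×10³)(7.5⁴)/(8·51.0³·9) = 25.907 N/mm
Series: 1/k_eq = 1/1.98 + 1/41 + 1/25.907 = 0.56805; k_eq = 1.7604 N/mm
δ = F/k_eq = 20.4/1.7604 = 11.588 mm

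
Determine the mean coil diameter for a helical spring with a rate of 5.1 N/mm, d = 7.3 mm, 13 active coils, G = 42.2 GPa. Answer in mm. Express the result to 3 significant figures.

60.9 mm

D = (Gd⁴/(8N_a·k))^(1/3) = (42.2×10³·7.3⁴/(8·13·5.1))^(1/3)
  = (225944)^(1/3) = 60.9069 mm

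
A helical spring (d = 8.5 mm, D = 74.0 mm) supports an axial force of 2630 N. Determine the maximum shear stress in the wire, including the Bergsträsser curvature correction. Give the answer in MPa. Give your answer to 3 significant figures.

Spring index C = D/d = 74.0/8.5 = 8.7059
K_B = (4C+2)/(4C−3) = 36.824/31.824 = 1.1571
τ₀ = 8FD/(πd³) = 8·2630·74.0/(π·8.5³) = 1.55696e+06/1929.3 = 806.99 MPa
τ_max = K·τ₀ = 1.1571 × 806.99 = 933.79 MPa

934 MPa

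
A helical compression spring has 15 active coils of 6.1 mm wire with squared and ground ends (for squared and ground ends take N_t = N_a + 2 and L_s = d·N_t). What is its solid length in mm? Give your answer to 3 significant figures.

104 mm

squared and ground ends: N_t = N_a + 2 = 15 + 2 = 17
L_s = d·N_t = 6.1 × 17 = 103.7 mm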